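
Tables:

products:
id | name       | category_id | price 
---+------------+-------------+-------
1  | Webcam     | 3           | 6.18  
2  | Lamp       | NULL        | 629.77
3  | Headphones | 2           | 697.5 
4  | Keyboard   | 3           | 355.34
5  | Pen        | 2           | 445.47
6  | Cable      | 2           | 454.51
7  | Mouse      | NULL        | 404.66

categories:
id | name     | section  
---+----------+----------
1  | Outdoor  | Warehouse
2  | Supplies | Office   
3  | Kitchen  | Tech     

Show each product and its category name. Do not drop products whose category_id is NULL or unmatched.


LEFT JOIN keeps every row from products (the left table); where category_id has no match in categories, the category columns become NULL. Walk through each product:
  - product 1 (Webcam): category_id=3 -> matches Kitchen
  - product 2 (Lamp): category_id=NULL, no match -> kept with NULL
  - product 3 (Headphones): category_id=2 -> matches Supplies
  - product 4 (Keyboard): category_id=3 -> matches Kitchen
  - product 5 (Pen): category_id=2 -> matches Supplies
  - product 6 (Cable): category_id=2 -> matches Supplies
  - product 7 (Mouse): category_id=NULL, no match -> kept with NULL
All 7 rows appear; 2 have NULL category.

SQL:
SELECT a.name, b.name AS category
FROM products a
LEFT JOIN categories b ON a.category_id = b.id

Result:
name       | category
-----------+---------
Webcam     | Kitchen 
Lamp       | NULL    
Headphones | Supplies
Keyboard   | Kitchen 
Pen        | Supplies
Cable      | Supplies
Mouse      | NULL    


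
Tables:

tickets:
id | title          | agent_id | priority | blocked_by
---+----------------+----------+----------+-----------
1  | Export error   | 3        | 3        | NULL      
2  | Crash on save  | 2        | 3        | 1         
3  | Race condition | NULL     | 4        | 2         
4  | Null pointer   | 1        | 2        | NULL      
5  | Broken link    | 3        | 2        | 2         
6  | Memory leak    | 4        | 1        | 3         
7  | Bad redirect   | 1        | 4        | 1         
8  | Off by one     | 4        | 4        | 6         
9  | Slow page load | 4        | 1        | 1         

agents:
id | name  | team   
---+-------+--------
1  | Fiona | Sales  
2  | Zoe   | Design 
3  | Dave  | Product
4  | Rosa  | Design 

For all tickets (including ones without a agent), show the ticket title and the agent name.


LEFT JOIN keeps every row from tickets (the left table); where agent_id has no match in agents, the agent columns become NULL. Walk through each ticket:
  - ticket 1 (Export error): agent_id=3 -> matches Dave
  - ticket 2 (Crash on save): agent_id=2 -> matches Zoe
  - ticket 3 (Race condition): agent_id=NULL, no match -> kept with NULL
  - ticket 4 (Null pointer): agent_id=1 -> matches Fiona
  - ticket 5 (Broken link): agent_id=3 -> matches Dave
  - ticket 6 (Memory leak): agent_id=4 -> matches Rosa
  - ticket 7 (Bad redirect): agent_id=1 -> matches Fiona
  - ticket 8 (Off by one): agent_id=4 -> matches Rosa
  - ticket 9 (Slow page load): agent_id=4 -> matches Rosa
All 9 rows appear; 1 has NULL agent.

SQL:
SELECT a.title, b.name AS agent
FROM tickets a
LEFT JOIN agents b ON a.agent_id = b.id

Result:
title          | agent
---------------+------
Export error   | Dave 
Crash on save  | Zoe  
Race condition | NULL 
Null pointer   | Fiona
Broken link    | Dave 
Memory leak    | Rosa 
Bad redirect   | Fiona
Off by one     | Rosa 
Slow page load | Rosa 


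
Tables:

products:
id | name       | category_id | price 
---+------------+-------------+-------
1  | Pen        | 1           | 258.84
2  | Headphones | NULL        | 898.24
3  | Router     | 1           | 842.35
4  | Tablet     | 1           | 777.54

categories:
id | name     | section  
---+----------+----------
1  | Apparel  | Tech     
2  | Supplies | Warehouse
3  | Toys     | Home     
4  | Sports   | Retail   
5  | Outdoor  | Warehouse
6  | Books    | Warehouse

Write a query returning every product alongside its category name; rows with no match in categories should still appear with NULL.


LEFT JOIN keeps every row from products (the left table); where category_id has no match in categories, the category columns become NULL. Walk through each product:
  - product 1 (Pen): category_id=1 -> matches Apparel
  - product 2 (Headphones): category_id=NULL, no match -> kept with NULL
  - product 3 (Router): category_id=1 -> matches Apparel
  - product 4 (Tablet): category_id=1 -> matches Apparel
All 4 rows appear; 1 has NULL category.

SQL:
SELECT a.name, b.name AS category
FROM products a
LEFT JOIN categories b ON a.category_id = b.id

Result:
name       | category
-----------+---------
Pen        | Apparel 
Headphones | NULL    
Router     | Apparel 
Tablet     | Apparel 


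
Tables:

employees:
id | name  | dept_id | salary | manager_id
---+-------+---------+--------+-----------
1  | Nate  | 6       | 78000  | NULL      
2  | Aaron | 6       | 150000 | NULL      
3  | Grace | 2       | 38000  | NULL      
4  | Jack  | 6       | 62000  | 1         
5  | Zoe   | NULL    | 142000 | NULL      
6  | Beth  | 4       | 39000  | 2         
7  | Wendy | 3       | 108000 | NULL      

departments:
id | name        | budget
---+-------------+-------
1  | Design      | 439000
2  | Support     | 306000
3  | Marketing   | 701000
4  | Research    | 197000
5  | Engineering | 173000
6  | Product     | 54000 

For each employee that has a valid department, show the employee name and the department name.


INNER JOIN keeps only employees rows whose dept_id matches an id in departments. Walk through each employee:
  - employee 1 (Nate): dept_id=6 -> matches Product
  - employee 2 (Aaron): dept_id=6 -> matches Product
  - employee 3 (Grace): dept_id=2 -> matches Support
  - employee 4 (Jack): dept_id=6 -> matches Product
  - employee 5 (Zoe): dept_id=NULL, no match -> dropped
  - employee 6 (Beth): dept_id=4 -> matches Research
  - employee 7 (Wendy): dept_id=3 -> matches Marketing
So 1 of 7 rows is dropped.

SQL:
SELECT a.name, b.name AS department
FROM employees a
INNER JOIN departments b ON a.dept_id = b.id

Result:
name  | department
------+-----------
Nate  | Product   
Aaron | Product   
Grace | Support   
Jack  | Product   
Beth  | Research  
Wendy | Marketing 


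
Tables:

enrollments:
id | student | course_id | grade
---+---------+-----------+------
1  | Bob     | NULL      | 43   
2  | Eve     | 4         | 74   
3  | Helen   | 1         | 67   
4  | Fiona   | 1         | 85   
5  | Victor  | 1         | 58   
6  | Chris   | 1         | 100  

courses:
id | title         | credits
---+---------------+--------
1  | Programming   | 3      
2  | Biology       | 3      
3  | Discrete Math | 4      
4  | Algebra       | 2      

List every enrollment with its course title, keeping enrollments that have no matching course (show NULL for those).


LEFT JOIN keeps every row from enrollments (the left table); where course_id has no match in courses, the course columns become NULL. Walk through each enrollment:
  - enrollment 1 (Bob): course_id=NULL, no match -> kept with NULL
  - enrollment 2 (Eve): course_id=4 -> matches Algebra
  - enrollment 3 (Helen): course_id=1 -> matches Programming
  - enrollment 4 (Fiona): course_id=1 -> matches Programming
  - enrollment 5 (Victor): course_id=1 -> matches Programming
  - enrollment 6 (Chris): course_id=1 -> matches Programming
All 6 rows appear; 1 has NULL course.

SQL:
SELECT a.student, b.title AS course
FROM enrollments a
LEFT JOIN courses b ON a.course_id = b.id

Result:
student | course     
--------+------------
Bob     | NULL       
Eve     | Algebra    
Helen   | Programming
Fiona   | Programming
Victor  | Programming
Chris   | Programming


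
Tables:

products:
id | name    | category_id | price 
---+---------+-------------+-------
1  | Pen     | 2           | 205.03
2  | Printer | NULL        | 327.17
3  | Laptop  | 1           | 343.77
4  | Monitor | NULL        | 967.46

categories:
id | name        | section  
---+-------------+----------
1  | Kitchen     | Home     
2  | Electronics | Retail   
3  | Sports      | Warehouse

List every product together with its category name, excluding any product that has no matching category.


INNER JOIN keeps only products rows whose category_id matches an id in categories. Walk through each product:
  - product 1 (Pen): category_id=2 -> matches Electronics
  - product 2 (Printer): category_id=NULL, no match -> dropped
  - product 3 (Laptop): category_id=1 -> matches Kitchen
  - product 4 (Monitor): category_id=NULL, no match -> dropped
So 2 of 4 rows are dropped.

SQL:
SELECT a.name, b.name AS category
FROM products a
INNER JOIN categories b ON a.category_id = b.id

Result:
name   | category   
-------+------------
Pen    | Electronics
Laptop | Kitchen    


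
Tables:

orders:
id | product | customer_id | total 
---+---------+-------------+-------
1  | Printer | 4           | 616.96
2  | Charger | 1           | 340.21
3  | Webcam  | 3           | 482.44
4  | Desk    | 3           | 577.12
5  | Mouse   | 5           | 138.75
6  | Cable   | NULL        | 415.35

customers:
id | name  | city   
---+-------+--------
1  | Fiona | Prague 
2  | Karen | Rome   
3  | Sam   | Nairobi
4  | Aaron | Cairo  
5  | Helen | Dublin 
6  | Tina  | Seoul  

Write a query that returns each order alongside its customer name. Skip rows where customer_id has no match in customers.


INNER JOIN keeps only orders rows whose customer_id matches an id in customers. Walk through each order:
  - order 1 (Printer): customer_id=4 -> matches Aaron
  - order 2 (Charger): customer_id=1 -> matches Fiona
  - order 3 (Webcam): customer_id=3 -> matches Sam
  - order 4 (Desk): customer_id=3 -> matches Sam
  - order 5 (Mouse): customer_id=5 -> matches Helen
  - order 6 (Cable): customer_id=NULL, no match -> dropped
So 1 of 6 rows is dropped.

SQL:
SELECT a.product, b.name AS customer
FROM orders a
INNER JOIN customers b ON a.customer_id = b.id

Result:
product | customer
--------+---------
Printer | Aaron   
Charger | Fiona   
Webcam  | Sam     
Desk    | Sam     
Mouse   | Helen   


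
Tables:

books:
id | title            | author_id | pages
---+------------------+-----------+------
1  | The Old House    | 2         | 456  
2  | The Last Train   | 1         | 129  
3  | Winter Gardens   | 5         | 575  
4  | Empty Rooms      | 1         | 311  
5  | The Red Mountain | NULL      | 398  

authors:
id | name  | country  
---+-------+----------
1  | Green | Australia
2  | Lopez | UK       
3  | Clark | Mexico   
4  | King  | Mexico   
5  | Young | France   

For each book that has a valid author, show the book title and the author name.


INNER JOIN keeps only books rows whose author_id matches an id in authors. Walk through each book:
  - book 1 (The Old House): author_id=2 -> matches Lopez
  - book 2 (The Last Train): author_id=1 -> matches Green
  - book 3 (Winter Gardens): author_id=5 -> matches Young
  - book 4 (Empty Rooms): author_id=1 -> matches Green
  - book 5 (The Red Mountain): author_id=NULL, no match -> dropped
So 1 of 5 rows is dropped.

SQL:
SELECT a.title, b.name AS author
FROM books a
INNER JOIN authors b ON a.author_id = b.id

Result:
title          | author
---------------+-------
The Old House  | Lopez 
The Last Train | Green 
Winter Gardens | Young 
Empty Rooms    | Green 


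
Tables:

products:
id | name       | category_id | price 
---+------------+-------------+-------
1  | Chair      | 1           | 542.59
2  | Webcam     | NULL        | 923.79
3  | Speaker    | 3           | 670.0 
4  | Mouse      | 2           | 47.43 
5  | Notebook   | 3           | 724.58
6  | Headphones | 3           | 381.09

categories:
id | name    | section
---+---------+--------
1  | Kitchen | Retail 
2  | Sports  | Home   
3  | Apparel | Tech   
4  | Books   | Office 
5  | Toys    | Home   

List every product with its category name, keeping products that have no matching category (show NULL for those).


LEFT JOIN keeps every row from products (the left table); where category_id has no match in categories, the category columns become NULL. Walk through each product:
  - product 1 (Chair): category_id=1 -> matches Kitchen
  - product 2 (Webcam): category_id=NULL, no match -> kept with NULL
  - product 3 (Speaker): category_id=3 -> matches Apparel
  - product 4 (Mouse): category_id=2 -> matches Sports
  - product 5 (Notebook): category_id=3 -> matches Apparel
  - product 6 (Headphones): category_id=3 -> matches Apparel
All 6 rows appear; 1 has NULL category.

SQL:
SELECT a.name, b.name AS category
FROM products a
LEFT JOIN categories b ON a.category_id = b.id

Result:
name       | category
-----------+---------
Chair      | Kitchen 
Webcam     | NULL    
Speaker    | Apparel 
Mouse      | Sports  
Notebook   | Apparel 
Headphones | Apparel 


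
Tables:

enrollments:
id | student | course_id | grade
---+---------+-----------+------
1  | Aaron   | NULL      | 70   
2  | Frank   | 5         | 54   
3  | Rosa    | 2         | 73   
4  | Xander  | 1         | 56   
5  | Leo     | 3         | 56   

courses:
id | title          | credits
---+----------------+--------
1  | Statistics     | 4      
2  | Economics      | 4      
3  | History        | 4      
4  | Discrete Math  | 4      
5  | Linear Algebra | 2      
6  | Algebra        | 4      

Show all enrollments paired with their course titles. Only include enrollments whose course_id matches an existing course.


INNER JOIN keeps only enrollments rows whose course_id matches an id in courses. Walk through each enrollment:
  - enrollment 1 (Aaron): course_id=NULL, no match -> dropped
  - enrollment 2 (Frank): course_id=5 -> matches Linear Algebra
  - enrollment 3 (Rosa): course_id=2 -> matches Economics
  - enrollment 4 (Xander): course_id=1 -> matches Statistics
  - enrollment 5 (Leo): course_id=3 -> matches History
So 1 of 5 rows is dropped.

SQL:
SELECT a.student, b.title AS course
FROM enrollments a
INNER JOIN courses b ON a.course_id = b.id

Result:
student | course        
--------+---------------
Frank   | Linear Algebra
Rosa    | Economics     
Xander  | Statistics    
Leo     | History       


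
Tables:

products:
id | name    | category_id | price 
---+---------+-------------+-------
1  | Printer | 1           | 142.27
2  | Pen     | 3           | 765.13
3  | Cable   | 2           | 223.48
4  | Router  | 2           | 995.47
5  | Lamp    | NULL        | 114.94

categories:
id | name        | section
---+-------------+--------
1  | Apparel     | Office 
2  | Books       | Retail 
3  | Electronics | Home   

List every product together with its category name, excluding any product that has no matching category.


INNER JOIN keeps only products rows whose category_id matches an id in categories. Walk through each product:
  - product 1 (Printer): category_id=1 -> matches Apparel
  - product 2 (Pen): category_id=3 -> matches Electronics
  - product 3 (Cable): category_id=2 -> matches Books
  - product 4 (Router): category_id=2 -> matches Books
  - product 5 (Lamp): category_id=NULL, no match -> dropped
So 1 of 5 rows is dropped.

SQL:
SELECT a.name, b.name AS category
FROM products a
INNER JOIN categories b ON a.category_id = b.id

Result:
name    | category   
--------+------------
Printer | Apparel    
Pen     | Electronics
Cable   | Books      
Router  | Books      


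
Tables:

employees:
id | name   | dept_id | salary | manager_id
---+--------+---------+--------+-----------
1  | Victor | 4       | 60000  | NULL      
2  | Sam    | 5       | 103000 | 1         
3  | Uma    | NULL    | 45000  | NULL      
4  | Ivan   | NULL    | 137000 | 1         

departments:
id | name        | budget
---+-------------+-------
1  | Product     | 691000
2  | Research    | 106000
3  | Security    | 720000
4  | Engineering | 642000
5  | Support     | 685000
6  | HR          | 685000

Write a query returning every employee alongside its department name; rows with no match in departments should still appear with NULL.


LEFT JOIN keeps every row from employees (the left table); where dept_id has no match in departments, the department columns become NULL. Walk through each employee:
  - employee 1 (Victor): dept_id=4 -> matches Engineering
  - employee 2 (Sam): dept_id=5 -> matches Support
  - employee 3 (Uma): dept_id=NULL, no match -> kept with NULL
  - employee 4 (Ivan): dept_id=NULL, no match -> kept with NULL
All 4 rows appear; 2 have NULL department.

SQL:
SELECT a.name, b.name AS department
FROM employees a
LEFT JOIN departments b ON a.dept_id = b.id

Result:
name   | department 
-------+------------
Victor | Engineering
Sam    | Support    
Uma    | NULL       
Ivan   | NULL       


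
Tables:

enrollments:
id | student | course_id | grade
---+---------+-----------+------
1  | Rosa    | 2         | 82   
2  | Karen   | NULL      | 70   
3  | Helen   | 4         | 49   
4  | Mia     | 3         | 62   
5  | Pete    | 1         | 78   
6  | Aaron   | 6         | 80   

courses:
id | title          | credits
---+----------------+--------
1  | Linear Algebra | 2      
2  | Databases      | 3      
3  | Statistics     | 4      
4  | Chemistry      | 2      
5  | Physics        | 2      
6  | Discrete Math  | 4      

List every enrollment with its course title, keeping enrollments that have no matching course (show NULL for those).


LEFT JOIN keeps every row from enrollments (the left table); where course_id has no match in courses, the course columns become NULL. Walk through each enrollment:
  - enrollment 1 (Rosa): course_id=2 -> matches Databases
  - enrollment 2 (Karen): course_id=NULL, no match -> kept with NULL
  - enrollment 3 (Helen): course_id=4 -> matches Chemistry
  - enrollment 4 (Mia): course_id=3 -> matches Statistics
  - enrollment 5 (Pete): course_id=1 -> matches Linear Algebra
  - enrollment 6 (Aaron): course_id=6 -> matches Discrete Math
All 6 rows appear; 1 has NULL course.

SQL:
SELECT a.student, b.title AS course
FROM enrollments a
LEFT JOIN courses b ON a.course_id = b.id

Result:
student | course        
--------+---------------
Rosa    | Databases     
Karen   | NULL          
Helen   | Chemistry     
Mia     | Statistics    
Pete    | Linear Algebra
Aaron   | Discrete Math 


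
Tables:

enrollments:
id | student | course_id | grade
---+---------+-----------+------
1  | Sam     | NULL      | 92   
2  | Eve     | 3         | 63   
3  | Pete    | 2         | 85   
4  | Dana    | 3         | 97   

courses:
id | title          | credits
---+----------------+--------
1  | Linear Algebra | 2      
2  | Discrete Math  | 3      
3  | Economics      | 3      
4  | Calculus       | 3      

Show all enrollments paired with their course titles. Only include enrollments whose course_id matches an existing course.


INNER JOIN keeps only enrollments rows whose course_id matches an id in courses. Walk through each enrollment:
  - enrollment 1 (Sam): course_id=NULL, no match -> dropped
  - enrollment 2 (Eve): course_id=3 -> matches Economics
  - enrollment 3 (Pete): course_id=2 -> matches Discrete Math
  - enrollment 4 (Dana): course_id=3 -> matches Economics
So 1 of 4 rows is dropped.

SQL:
SELECT a.student, b.title AS course
FROM enrollments a
INNER JOIN courses b ON a.course_id = b.id

Result:
student | course       
--------+--------------
Eve     | Economics    
Pete    | Discrete Math
Dana    | Economics    


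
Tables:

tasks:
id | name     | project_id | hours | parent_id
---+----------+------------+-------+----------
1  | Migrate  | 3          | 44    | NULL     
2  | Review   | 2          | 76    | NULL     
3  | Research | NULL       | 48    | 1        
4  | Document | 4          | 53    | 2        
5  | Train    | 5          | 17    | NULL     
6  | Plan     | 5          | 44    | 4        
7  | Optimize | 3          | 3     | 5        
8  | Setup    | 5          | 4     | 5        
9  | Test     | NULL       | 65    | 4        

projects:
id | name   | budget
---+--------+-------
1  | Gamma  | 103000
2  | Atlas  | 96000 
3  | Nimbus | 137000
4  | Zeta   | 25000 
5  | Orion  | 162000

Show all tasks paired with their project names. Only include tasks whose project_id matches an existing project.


INNER JOIN keeps only tasks rows whose project_id matches an id in projects. Walk through each task:
  - task 1 (Migrate): project_id=3 -> matches Nimbus
  - task 2 (Review): project_id=2 -> matches Atlas
  - task 3 (Research): project_id=NULL, no match -> dropped
  - task 4 (Document): project_id=4 -> matches Zeta
  - task 5 (Train): project_id=5 -> matches Orion
  - task 6 (Plan): project_id=5 -> matches Orion
  - task 7 (Optimize): project_id=3 -> matches Nimbus
  - task 8 (Setup): project_id=5 -> matches Orion
  - task 9 (Test): project_id=NULL, no match -> dropped
So 2 of 9 rows are dropped.

SQL:
SELECT a.name, b.name AS project
FROM tasks a
INNER JOIN projects b ON a.project_id = b.id

Result:
name     | project
---------+--------
Migrate  | Nimbus 
Review   | Atlas  
Document | Zeta   
Train    | Orion  
Plan     | Orion  
Optimize | Nimbus 
Setup    | Orion  


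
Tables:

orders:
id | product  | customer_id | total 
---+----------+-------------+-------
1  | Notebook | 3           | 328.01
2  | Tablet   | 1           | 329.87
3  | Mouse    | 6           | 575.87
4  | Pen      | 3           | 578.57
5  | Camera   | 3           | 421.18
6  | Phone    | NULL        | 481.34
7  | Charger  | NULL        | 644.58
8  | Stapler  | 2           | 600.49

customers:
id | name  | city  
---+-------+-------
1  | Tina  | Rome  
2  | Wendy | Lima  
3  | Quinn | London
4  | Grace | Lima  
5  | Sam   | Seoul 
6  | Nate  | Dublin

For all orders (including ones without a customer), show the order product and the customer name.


LEFT JOIN keeps every row from orders (the left table); where customer_id has no match in customers, the customer columns become NULL. Walk through each order:
  - order 1 (Notebook): customer_id=3 -> matches Quinn
  - order 2 (Tablet): customer_id=1 -> matches Tina
  - order 3 (Mouse): customer_id=6 -> matches Nate
  - order 4 (Pen): customer_id=3 -> matches Quinn
  - order 5 (Camera): customer_id=3 -> matches Quinn
  - order 6 (Phone): customer_id=NULL, no match -> kept with NULL
  - order 7 (Charger): customer_id=NULL, no match -> kept with NULL
  - order 8 (Stapler): customer_id=2 -> matches Wendy
All 8 rows appear; 2 have NULL customer.

SQL:
SELECT a.product, b.name AS customer
FROM orders a
LEFT JOIN customers b ON a.customer_id = b.id

Result:
product  | customer
---------+---------
Notebook | Quinn   
Tablet   | Tina    
Mouse    | Nate    
Pen      | Quinn   
Camera   | Quinn   
Phone    | NULL    
Charger  | NULL    
Stapler  | Wendy   


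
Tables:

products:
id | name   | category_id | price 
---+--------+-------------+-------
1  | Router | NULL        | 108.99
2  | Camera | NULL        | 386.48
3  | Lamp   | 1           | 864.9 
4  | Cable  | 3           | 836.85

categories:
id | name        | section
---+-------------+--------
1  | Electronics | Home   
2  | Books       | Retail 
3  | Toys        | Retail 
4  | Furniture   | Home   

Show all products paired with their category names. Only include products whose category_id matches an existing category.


INNER JOIN keeps only products rows whose category_id matches an id in categories. Walk through each product:
  - product 1 (Router): category_id=NULL, no match -> dropped
  - product 2 (Camera): category_id=NULL, no match -> dropped
  - product 3 (Lamp): category_id=1 -> matches Electronics
  - product 4 (Cable): category_id=3 -> matches Toys
So 2 of 4 rows are dropped.

SQL:
SELECT a.name, b.name AS category
FROM products a
INNER JOIN categories b ON a.category_id = b.id

Result:
name  | category   
------+------------
Lamp  | Electronics
Cable | Toys       


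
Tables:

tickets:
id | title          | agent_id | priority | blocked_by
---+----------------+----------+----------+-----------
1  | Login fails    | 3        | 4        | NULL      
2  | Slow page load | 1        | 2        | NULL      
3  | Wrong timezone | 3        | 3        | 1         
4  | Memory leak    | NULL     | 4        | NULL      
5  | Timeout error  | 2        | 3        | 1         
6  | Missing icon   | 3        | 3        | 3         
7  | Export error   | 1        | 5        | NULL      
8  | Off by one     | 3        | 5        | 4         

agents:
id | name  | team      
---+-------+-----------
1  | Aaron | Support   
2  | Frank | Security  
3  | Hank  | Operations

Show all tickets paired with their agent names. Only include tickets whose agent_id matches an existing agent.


INNER JOIN keeps only tickets rows whose agent_id matches an id in agents. Walk through each ticket:
  - ticket 1 (Login fails): agent_id=3 -> matches Hank
  - ticket 2 (Slow page load): agent_id=1 -> matches Aaron
  - ticket 3 (Wrong timezone): agent_id=3 -> matches Hank
  - ticket 4 (Memory leak): agent_id=NULL, no match -> dropped
  - ticket 5 (Timeout error): agent_id=2 -> matches Frank
  - ticket 6 (Missing icon): agent_id=3 -> matches Hank
  - ticket 7 (Export error): agent_id=1 -> matches Aaron
  - ticket 8 (Off by one): agent_id=3 -> matches Hank
So 1 of 8 rows is dropped.

SQL:
SELECT a.title, b.name AS agent
FROM tickets a
INNER JOIN agents b ON a.agent_id = b.id

Result:
title          | agent
---------------+------
Login fails    | Hank 
Slow page load | Aaron
Wrong timezone | Hank 
Timeout error  | Frank
Missing icon   | Hank 
Export error   | Aaron
Off by one     | Hank 


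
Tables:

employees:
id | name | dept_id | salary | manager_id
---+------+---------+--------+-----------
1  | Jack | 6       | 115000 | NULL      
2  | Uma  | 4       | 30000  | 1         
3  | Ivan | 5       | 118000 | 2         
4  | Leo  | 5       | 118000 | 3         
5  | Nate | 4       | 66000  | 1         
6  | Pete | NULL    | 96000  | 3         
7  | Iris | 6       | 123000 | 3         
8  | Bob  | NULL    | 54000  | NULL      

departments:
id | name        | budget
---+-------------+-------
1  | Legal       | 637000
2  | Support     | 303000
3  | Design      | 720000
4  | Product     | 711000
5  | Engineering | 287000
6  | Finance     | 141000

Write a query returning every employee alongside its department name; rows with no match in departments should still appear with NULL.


LEFT JOIN keeps every row from employees (the left table); where dept_id has no match in departments, the department columns become NULL. Walk through each employee:
  - employee 1 (Jack): dept_id=6 -> matches Finance
  - employee 2 (Uma): dept_id=4 -> matches Product
  - employee 3 (Ivan): dept_id=5 -> matches Engineering
  - employee 4 (Leo): dept_id=5 -> matches Engineering
  - employee 5 (Nate): dept_id=4 -> matches Product
  - employee 6 (Pete): dept_id=NULL, no match -> kept with NULL
  - employee 7 (Iris): dept_id=6 -> matches Finance
  - employee 8 (Bob): dept_id=NULL, no match -> kept with NULL
All 8 rows appear; 2 have NULL department.

SQL:
SELECT a.name, b.name AS department
FROM employees a
LEFT JOIN departments b ON a.dept_id = b.id

Result:
name | department 
-----+------------
Jack | Finance    
Uma  | Product    
Ivan | Engineering
Leo  | Engineering
Nate | Product    
Pete | NULL       
Iris | Finance    
Bob  | NULL       


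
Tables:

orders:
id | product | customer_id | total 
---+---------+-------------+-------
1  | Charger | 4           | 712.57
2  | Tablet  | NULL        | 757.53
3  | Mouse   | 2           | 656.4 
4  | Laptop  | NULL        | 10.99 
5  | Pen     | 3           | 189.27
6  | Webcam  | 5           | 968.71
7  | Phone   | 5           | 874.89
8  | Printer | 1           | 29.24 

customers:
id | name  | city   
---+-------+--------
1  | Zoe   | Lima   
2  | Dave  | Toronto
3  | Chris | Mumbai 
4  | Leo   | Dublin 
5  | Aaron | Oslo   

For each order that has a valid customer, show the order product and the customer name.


INNER JOIN keeps only orders rows whose customer_id matches an id in customers. Walk through each order:
  - order 1 (Charger): customer_id=4 -> matches Leo
  - order 2 (Tablet): customer_id=NULL, no match -> dropped
  - order 3 (Mouse): customer_id=2 -> matches Dave
  - order 4 (Laptop): customer_id=NULL, no match -> dropped
  - order 5 (Pen): customer_id=3 -> matches Chris
  - order 6 (Webcam): customer_id=5 -> matches Aaron
  - order 7 (Phone): customer_id=5 -> matches Aaron
  - order 8 (Printer): customer_id=1 -> matches Zoe
So 2 of 8 rows are dropped.

SQL:
SELECT a.product, b.name AS customer
FROM orders a
INNER JOIN customers b ON a.customer_id = b.id

Result:
product | customer
--------+---------
Charger | Leo     
Mouse   | Dave    
Pen     | Chris   
Webcam  | Aaron   
Phone   | Aaron   
Printer | Zoe     


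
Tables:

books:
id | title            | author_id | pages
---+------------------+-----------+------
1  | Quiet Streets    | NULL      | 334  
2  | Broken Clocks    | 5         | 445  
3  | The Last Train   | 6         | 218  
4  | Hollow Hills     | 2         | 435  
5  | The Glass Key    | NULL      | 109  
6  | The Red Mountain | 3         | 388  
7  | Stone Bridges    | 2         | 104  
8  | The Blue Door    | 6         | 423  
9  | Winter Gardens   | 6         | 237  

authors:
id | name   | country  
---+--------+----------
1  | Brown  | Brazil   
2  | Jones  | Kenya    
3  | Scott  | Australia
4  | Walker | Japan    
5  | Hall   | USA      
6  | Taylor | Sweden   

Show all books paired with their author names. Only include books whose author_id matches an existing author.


INNER JOIN keeps only books rows whose author_id matches an id in authors. Walk through each book:
  - book 1 (Quiet Streets): author_id=NULL, no match -> dropped
  - book 2 (Broken Clocks): author_id=5 -> matches Hall
  - book 3 (The Last Train): author_id=6 -> matches Taylor
  - book 4 (Hollow Hills): author_id=2 -> matches Jones
  - book 5 (The Glass Key): author_id=NULL, no match -> dropped
  - book 6 (The Red Mountain): author_id=3 -> matches Scott
  - book 7 (Stone Bridges): author_id=2 -> matches Jones
  - book 8 (The Blue Door): author_id=6 -> matches Taylor
  - book 9 (Winter Gardens): author_id=6 -> matches Taylor
So 2 of 9 rows are dropped.

SQL:
SELECT a.title, b.name AS author
FROM books a
INNER JOIN authors b ON a.author_id = b.id

Result:
title            | author
-----------------+-------
Broken Clocks    | Hall  
The Last Train   | Taylor
Hollow Hills     | Jones 
The Red Mountain | Scott 
Stone Bridges    | Jones 
The Blue Door    | Taylor
Winter Gardens   | Taylor


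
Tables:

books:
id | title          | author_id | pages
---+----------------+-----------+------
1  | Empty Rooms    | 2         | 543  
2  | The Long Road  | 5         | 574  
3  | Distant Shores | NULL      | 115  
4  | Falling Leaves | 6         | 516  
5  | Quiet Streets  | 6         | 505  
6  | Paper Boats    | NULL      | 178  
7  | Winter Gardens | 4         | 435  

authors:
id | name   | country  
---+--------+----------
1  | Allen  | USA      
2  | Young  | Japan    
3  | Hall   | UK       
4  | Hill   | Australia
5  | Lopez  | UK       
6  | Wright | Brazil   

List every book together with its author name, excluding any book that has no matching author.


INNER JOIN keeps only books rows whose author_id matches an id in authors. Walk through each book:
  - book 1 (Empty Rooms): author_id=2 -> matches Young
  - book 2 (The Long Road): author_id=5 -> matches Lopez
  - book 3 (Distant Shores): author_id=NULL, no match -> dropped
  - book 4 (Falling Leaves): author_id=6 -> matches Wright
  - book 5 (Quiet Streets): author_id=6 -> matches Wright
  - book 6 (Paper Boats): author_id=NULL, no match -> dropped
  - book 7 (Winter Gardens): author_id=4 -> matches Hill
So 2 of 7 rows are dropped.

SQL:
SELECT a.title, b.name AS author
FROM books a
INNER JOIN authors b ON a.author_id = b.id

Result:
title          | author
---------------+-------
Empty Rooms    | Young 
The Long Road  | Lopez 
Falling Leaves | Wright
Quiet Streets  | Wright
Winter Gardens | Hill  


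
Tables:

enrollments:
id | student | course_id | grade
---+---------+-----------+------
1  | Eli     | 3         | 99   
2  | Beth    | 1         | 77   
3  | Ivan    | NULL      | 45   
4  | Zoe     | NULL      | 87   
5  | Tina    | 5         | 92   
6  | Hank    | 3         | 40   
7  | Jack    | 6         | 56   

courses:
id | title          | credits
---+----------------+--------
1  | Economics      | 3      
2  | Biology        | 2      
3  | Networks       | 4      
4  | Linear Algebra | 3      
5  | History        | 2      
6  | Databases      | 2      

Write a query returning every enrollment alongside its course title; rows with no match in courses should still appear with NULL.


LEFT JOIN keeps every row from enrollments (the left table); where course_id has no match in courses, the course columns become NULL. Walk through each enrollment:
  - enrollment 1 (Eli): course_id=3 -> matches Networks
  - enrollment 2 (Beth): course_id=1 -> matches Economics
  - enrollment 3 (Ivan): course_id=NULL, no match -> kept with NULL
  - enrollment 4 (Zoe): course_id=NULL, no match -> kept with NULL
  - enrollment 5 (Tina): course_id=5 -> matches History
  - enrollment 6 (Hank): course_id=3 -> matches Networks
  - enrollment 7 (Jack): course_id=6 -> matches Databases
All 7 rows appear; 2 have NULL course.

SQL:
SELECT a.student, b.title AS course
FROM enrollments a
LEFT JOIN courses b ON a.course_id = b.id

Result:
student | course   
--------+----------
Eli     | Networks 
Beth    | Economics
Ivan    | NULL     
Zoe     | NULL     
Tina    | History  
Hank    | Networks 
Jack    | Databases


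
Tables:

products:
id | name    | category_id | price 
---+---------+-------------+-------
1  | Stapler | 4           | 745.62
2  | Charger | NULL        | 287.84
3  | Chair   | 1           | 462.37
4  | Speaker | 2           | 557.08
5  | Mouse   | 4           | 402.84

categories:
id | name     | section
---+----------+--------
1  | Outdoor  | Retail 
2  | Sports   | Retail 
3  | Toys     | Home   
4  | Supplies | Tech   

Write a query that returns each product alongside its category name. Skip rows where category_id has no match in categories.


INNER JOIN keeps only products rows whose category_id matches an id in categories. Walk through each product:
  - product 1 (Stapler): category_id=4 -> matches Supplies
  - product 2 (Charger): category_id=NULL, no match -> dropped
  - product 3 (Chair): category_id=1 -> matches Outdoor
  - product 4 (Speaker): category_id=2 -> matches Sports
  - product 5 (Mouse): category_id=4 -> matches Supplies
So 1 of 5 rows is dropped.

SQL:
SELECT a.name, b.name AS category
FROM products a
INNER JOIN categories b ON a.category_id = b.id

Result:
name    | category
--------+---------
Stapler | Supplies
Chair   | Outdoor 
Speaker | Sports  
Mouse   | Supplies


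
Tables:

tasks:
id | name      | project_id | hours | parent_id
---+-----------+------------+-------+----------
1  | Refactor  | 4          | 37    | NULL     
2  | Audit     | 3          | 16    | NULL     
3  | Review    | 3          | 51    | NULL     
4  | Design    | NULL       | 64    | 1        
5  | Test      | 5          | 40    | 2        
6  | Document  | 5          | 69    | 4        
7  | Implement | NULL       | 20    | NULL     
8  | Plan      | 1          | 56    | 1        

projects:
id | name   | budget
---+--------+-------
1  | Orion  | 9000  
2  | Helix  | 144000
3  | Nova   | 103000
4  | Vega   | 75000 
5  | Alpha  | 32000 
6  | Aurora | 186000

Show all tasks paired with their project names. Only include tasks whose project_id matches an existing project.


INNER JOIN keeps only tasks rows whose project_id matches an id in projects. Walk through each task:
  - task 1 (Refactor): project_id=4 -> matches Vega
  - task 2 (Audit): project_id=3 -> matches Nova
  - task 3 (Review): project_id=3 -> matches Nova
  - task 4 (Design): project_id=NULL, no match -> dropped
  - task 5 (Test): project_id=5 -> matches Alpha
  - task 6 (Document): project_id=5 -> matches Alpha
  - task 7 (Implement): project_id=NULL, no match -> dropped
  - task 8 (Plan): project_id=1 -> matches Orion
So 2 of 8 rows are dropped.

SQL:
SELECT a.name, b.name AS project
FROM tasks a
INNER JOIN projects b ON a.project_id = b.id

Result:
name     | project
---------+--------
Refactor | Vega   
Audit    | Nova   
Review   | Nova   
Test     | Alpha  
Document | Alpha  
Plan     | Orion  


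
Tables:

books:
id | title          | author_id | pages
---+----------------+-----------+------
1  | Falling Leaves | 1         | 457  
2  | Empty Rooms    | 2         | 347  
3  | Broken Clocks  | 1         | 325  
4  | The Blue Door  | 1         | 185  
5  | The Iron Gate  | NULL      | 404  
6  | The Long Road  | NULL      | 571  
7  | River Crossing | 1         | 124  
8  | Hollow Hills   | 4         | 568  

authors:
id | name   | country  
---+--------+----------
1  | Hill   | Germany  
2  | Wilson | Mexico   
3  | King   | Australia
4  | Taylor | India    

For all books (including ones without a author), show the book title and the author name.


LEFT JOIN keeps every row from books (the left table); where author_id has no match in authors, the author columns become NULL. Walk through each book:
  - book 1 (Falling Leaves): author_id=1 -> matches Hill
  - book 2 (Empty Rooms): author_id=2 -> matches Wilson
  - book 3 (Broken Clocks): author_id=1 -> matches Hill
  - book 4 (The Blue Door): author_id=1 -> matches Hill
  - book 5 (The Iron Gate): author_id=NULL, no match -> kept with NULL
  - book 6 (The Long Road): author_id=NULL, no match -> kept with NULL
  - book 7 (River Crossing): author_id=1 -> matches Hill
  - book 8 (Hollow Hills): author_id=4 -> matches Taylor
All 8 rows appear; 2 have NULL author.

SQL:
SELECT a.title, b.name AS author
FROM books a
LEFT JOIN authors b ON a.author_id = b.id

Result:
title          | author
---------------+-------
Falling Leaves | Hill  
Empty Rooms    | Wilson
Broken Clocks  | Hill  
The Blue Door  | Hill  
The Iron Gate  | NULL  
The Long Road  | NULL  
River Crossing | Hill  
Hollow Hills   | Taylor


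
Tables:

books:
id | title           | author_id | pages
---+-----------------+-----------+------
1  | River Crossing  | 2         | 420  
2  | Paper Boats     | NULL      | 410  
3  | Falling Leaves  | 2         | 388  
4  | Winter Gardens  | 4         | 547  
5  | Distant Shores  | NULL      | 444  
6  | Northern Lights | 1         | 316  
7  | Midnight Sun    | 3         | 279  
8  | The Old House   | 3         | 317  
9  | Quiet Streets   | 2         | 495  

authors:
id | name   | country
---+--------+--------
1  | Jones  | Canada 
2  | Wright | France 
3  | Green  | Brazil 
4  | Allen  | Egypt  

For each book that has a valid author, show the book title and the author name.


INNER JOIN keeps only books rows whose author_id matches an id in authors. Walk through each book:
  - book 1 (River Crossing): author_id=2 -> matches Wright
  - book 2 (Paper Boats): author_id=NULL, no match -> dropped
  - book 3 (Falling Leaves): author_id=2 -> matches Wright
  - book 4 (Winter Gardens): author_id=4 -> matches Allen
  - book 5 (Distant Shores): author_id=NULL, no match -> dropped
  - book 6 (Northern Lights): author_id=1 -> matches Jones
  - book 7 (Midnight Sun): author_id=3 -> matches Green
  - book 8 (The Old House): author_id=3 -> matches Green
  - book 9 (Quiet Streets): author_id=2 -> matches Wright
So 2 of 9 rows are dropped.

SQL:
SELECT a.title, b.name AS author
FROM books a
INNER JOIN authors b ON a.author_id = b.id

Result:
title           | author
----------------+-------
River Crossing  | Wright
Falling Leaves  | Wright
Winter Gardens  | Allen 
Northern Lights | Jones 
Midnight Sun    | Green 
The Old House   | Green 
Quiet Streets   | Wright


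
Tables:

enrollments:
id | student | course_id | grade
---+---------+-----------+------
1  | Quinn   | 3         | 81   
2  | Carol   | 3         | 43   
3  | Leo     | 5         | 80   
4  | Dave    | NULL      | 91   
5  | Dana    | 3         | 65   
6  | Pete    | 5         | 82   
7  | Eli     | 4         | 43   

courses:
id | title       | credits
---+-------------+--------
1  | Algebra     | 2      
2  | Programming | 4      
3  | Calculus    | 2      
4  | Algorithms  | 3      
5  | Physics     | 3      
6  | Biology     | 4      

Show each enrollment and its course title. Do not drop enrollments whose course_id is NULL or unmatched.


LEFT JOIN keeps every row from enrollments (the left table); where course_id has no match in courses, the course columns become NULL. Walk through each enrollment:
  - enrollment 1 (Quinn): course_id=3 -> matches Calculus
  - enrollment 2 (Carol): course_id=3 -> matches Calculus
  - enrollment 3 (Leo): course_id=5 -> matches Physics
  - enrollment 4 (Dave): course_id=NULL, no match -> kept with NULL
  - enrollment 5 (Dana): course_id=3 -> matches Calculus
  - enrollment 6 (Pete): course_id=5 -> matches Physics
  - enrollment 7 (Eli): course_id=4 -> matches Algorithms
All 7 rows appear; 1 has NULL course.

SQL:
SELECT a.student, b.title AS course
FROM enrollments a
LEFT JOIN courses b ON a.course_id = b.id

Result:
student | course    
--------+-----------
Quinn   | Calculus  
Carol   | Calculus  
Leo     | Physics   
Dave    | NULL      
Dana    | Calculus  
Pete    | Physics   
Eli     | Algorithms
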